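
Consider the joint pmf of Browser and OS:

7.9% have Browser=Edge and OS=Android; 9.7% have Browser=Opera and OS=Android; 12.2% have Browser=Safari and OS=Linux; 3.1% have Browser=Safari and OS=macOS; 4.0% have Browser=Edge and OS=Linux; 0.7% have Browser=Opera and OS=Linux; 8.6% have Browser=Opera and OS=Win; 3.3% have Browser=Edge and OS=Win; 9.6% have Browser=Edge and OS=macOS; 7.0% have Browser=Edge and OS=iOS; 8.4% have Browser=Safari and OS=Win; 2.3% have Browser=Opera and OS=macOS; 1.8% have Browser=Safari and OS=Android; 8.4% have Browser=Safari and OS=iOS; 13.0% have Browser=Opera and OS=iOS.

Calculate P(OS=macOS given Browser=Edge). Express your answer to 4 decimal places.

P(Browser=Edge) = 0.033 + 0.096 + 0.040 + 0.070 + 0.079 = 0.318.
P(OS=macOS | Browser=Edge) = 0.096/0.318 = 0.3019.

0.3019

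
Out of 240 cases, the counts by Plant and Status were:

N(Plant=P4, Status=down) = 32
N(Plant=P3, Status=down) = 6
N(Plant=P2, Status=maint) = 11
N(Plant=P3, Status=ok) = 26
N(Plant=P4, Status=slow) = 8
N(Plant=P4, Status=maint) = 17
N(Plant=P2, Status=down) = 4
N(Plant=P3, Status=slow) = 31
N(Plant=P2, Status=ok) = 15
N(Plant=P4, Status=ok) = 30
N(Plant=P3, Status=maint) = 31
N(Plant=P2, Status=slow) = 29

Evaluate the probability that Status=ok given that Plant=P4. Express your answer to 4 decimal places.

Total with Plant=P4: 30 + 8 + 32 + 17 = 87.
P(Status=ok | Plant=P4) = 30/87 = 0.3448.

0.3448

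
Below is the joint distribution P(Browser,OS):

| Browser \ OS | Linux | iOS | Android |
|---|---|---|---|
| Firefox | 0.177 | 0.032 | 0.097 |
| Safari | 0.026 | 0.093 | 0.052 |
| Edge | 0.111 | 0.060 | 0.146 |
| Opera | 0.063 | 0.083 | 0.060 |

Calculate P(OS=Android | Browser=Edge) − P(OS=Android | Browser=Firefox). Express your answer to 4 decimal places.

P(Browser=Edge) = 0.111 + 0.060 + 0.146 = 0.317; P(OS=Android | Browser=Edge) = 0.146/0.317 = 0.46057.
P(Browser=Firefox) = 0.177 + 0.032 + 0.097 = 0.306; P(OS=Android | Browser=Firefox) = 0.097/0.306 = 0.31699.
Difference = 0.1436.

0.1436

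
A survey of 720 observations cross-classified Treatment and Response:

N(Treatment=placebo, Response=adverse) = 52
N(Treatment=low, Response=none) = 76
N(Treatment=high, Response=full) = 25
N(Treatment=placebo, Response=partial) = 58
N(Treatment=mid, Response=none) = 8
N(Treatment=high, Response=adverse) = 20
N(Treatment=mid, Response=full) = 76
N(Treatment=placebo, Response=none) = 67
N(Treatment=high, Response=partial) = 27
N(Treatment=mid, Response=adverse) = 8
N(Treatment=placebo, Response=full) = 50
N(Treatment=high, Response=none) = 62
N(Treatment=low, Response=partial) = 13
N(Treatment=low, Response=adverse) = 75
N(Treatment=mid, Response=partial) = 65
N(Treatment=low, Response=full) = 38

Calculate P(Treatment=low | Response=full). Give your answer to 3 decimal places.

Total with Response=full: 50 + 38 + 76 + 25 = 189.
P(Treatment=low | Response=full) = 38/189 = 0.201.

0.201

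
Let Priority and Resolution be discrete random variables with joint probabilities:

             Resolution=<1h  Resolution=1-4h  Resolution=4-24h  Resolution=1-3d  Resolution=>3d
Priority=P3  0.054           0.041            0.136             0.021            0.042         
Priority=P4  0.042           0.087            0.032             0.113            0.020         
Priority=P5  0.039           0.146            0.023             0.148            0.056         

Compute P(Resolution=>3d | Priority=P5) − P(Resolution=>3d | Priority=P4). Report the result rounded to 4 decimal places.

0.0679

P(Priority=P5) = 0.039 + 0.146 + 0.023 + 0.148 + 0.056 = 0.412; P(Resolution=>3d | Priority=P5) = 0.056/0.412 = 0.13592.
P(Priority=P4) = 0.042 + 0.087 + 0.032 + 0.113 + 0.020 = 0.294; P(Resolution=>3d | Priority=P4) = 0.020/0.294 = 0.06803.
Difference = 0.0679.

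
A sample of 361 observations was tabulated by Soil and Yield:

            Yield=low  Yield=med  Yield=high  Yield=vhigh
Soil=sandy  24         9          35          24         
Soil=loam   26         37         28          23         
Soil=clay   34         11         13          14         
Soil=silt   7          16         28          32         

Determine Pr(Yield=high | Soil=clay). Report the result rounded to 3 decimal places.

0.181

Total with Soil=clay: 34 + 11 + 13 + 14 = 72.
P(Yield=high | Soil=clay) = 13/72 = 0.181.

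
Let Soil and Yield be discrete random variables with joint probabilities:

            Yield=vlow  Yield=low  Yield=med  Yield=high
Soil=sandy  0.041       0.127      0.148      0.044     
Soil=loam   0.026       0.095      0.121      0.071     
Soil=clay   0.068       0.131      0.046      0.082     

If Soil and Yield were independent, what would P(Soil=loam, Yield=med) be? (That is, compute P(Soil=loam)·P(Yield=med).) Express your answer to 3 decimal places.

0.099

P(Soil=loam) = 0.026 + 0.095 + 0.121 + 0.071 = 0.313.
P(Yield=med) = 0.148 + 0.121 + 0.046 = 0.315.
Product: 0.313 × 0.315 = 0.099.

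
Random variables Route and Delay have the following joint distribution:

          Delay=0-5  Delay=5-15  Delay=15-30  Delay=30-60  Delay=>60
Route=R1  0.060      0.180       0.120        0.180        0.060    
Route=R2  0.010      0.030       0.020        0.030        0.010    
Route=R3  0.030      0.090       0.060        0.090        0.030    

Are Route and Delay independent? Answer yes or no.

Every cell satisfies P(Route,Delay) = P(Route)·P(Delay). For instance P(Route=R1) = 0.600, P(Delay=15-30) = 0.200, and 0.600×0.200 = 0.120 matches the joint entry. So Route and Delay are independent.

yes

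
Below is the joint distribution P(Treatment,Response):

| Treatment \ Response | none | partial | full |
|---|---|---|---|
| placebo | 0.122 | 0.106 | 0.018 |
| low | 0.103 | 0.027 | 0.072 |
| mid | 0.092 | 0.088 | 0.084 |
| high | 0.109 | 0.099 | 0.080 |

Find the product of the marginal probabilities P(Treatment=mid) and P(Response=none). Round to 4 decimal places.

P(Treatment=mid) = 0.092 + 0.088 + 0.084 = 0.264.
P(Response=none) = 0.122 + 0.103 + 0.092 + 0.109 = 0.426.
Product: 0.264 × 0.426 = 0.1125.

0.1125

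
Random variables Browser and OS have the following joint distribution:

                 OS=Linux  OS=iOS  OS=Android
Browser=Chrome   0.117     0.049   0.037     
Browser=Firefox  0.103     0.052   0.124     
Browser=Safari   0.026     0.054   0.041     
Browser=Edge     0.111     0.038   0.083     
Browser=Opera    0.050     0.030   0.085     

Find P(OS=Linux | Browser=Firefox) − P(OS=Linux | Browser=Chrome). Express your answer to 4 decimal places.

-0.2072

P(Browser=Firefox) = 0.103 + 0.052 + 0.124 = 0.279; P(OS=Linux | Browser=Firefox) = 0.103/0.279 = 0.36918.
P(Browser=Chrome) = 0.117 + 0.049 + 0.037 = 0.203; P(OS=Linux | Browser=Chrome) = 0.117/0.203 = 0.57635.
Difference = -0.2072.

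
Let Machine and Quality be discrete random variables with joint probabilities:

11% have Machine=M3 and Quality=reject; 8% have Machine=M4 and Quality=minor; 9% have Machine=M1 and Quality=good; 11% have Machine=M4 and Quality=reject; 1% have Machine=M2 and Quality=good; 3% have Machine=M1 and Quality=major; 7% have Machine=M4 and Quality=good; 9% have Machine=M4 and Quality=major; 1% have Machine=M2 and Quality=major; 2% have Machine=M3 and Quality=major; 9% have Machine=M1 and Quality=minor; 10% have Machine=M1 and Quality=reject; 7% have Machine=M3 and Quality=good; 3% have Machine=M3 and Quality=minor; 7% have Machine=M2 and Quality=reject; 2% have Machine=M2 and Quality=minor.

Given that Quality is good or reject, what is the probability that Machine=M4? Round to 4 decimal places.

0.2857

P(Quality=good) = 0.09 + 0.01 + 0.07 + 0.07 = 0.24.
P(Quality=reject) = 0.10 + 0.07 + 0.11 + 0.11 = 0.39.
P(Quality ∈ {good, reject}) = 0.24 + 0.39 = 0.63; P(Machine=M4, Quality ∈ {good, reject}) = 0.07 + 0.11 = 0.18.
P(Machine=M4 | Quality ∈ {good, reject}) = 0.18/0.63 = 0.2857.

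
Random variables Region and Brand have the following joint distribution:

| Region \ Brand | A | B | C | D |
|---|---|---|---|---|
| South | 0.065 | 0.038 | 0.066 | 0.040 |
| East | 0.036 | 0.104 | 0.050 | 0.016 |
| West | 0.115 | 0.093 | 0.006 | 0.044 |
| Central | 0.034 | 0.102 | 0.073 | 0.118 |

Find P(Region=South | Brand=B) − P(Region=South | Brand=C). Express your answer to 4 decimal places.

-0.2257

P(Brand=B) = 0.038 + 0.104 + 0.093 + 0.102 = 0.337; P(Region=South | Brand=B) = 0.038/0.337 = 0.11276.
P(Brand=C) = 0.066 + 0.050 + 0.006 + 0.073 = 0.195; P(Region=South | Brand=C) = 0.066/0.195 = 0.33846.
Difference = -0.2257.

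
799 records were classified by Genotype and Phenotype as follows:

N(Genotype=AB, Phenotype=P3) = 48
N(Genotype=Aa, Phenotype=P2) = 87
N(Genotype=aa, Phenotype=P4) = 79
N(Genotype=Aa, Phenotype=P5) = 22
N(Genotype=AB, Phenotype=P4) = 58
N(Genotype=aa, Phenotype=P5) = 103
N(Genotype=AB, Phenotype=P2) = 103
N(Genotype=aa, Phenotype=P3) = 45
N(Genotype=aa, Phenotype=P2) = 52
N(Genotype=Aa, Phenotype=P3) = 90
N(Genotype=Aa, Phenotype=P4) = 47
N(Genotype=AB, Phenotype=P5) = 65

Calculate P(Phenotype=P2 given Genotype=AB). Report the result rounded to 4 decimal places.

0.3759

Total with Genotype=AB: 103 + 48 + 58 + 65 = 274.
P(Phenotype=P2 | Genotype=AB) = 103/274 = 0.3759.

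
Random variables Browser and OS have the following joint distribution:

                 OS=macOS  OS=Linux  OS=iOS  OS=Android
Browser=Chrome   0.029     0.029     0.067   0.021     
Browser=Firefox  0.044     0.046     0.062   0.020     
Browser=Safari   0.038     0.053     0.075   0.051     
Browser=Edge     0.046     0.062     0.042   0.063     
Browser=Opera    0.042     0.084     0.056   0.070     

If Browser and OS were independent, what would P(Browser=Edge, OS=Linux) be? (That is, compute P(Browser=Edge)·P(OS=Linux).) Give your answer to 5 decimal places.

0.05836

P(Browser=Edge) = 0.046 + 0.062 + 0.042 + 0.063 = 0.213.
P(OS=Linux) = 0.029 + 0.046 + 0.053 + 0.062 + 0.084 = 0.274.
Product: 0.213 × 0.274 = 0.05836.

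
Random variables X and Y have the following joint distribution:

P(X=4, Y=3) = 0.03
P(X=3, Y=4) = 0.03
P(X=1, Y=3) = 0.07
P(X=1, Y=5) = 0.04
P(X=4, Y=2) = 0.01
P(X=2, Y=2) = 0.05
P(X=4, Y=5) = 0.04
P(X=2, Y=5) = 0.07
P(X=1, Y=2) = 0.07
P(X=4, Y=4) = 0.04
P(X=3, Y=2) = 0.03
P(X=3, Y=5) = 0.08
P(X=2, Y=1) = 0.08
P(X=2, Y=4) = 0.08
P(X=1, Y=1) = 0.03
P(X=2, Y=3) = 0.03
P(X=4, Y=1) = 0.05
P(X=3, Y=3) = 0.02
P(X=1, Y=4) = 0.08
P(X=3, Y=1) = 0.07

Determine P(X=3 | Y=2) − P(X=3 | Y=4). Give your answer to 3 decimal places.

P(Y=2) = 0.07 + 0.05 + 0.03 + 0.01 = 0.16; P(X=3 | Y=2) = 0.03/0.16 = 0.1875.
P(Y=4) = 0.08 + 0.08 + 0.03 + 0.04 = 0.23; P(X=3 | Y=4) = 0.03/0.23 = 0.1304.
Difference = 0.057.

0.057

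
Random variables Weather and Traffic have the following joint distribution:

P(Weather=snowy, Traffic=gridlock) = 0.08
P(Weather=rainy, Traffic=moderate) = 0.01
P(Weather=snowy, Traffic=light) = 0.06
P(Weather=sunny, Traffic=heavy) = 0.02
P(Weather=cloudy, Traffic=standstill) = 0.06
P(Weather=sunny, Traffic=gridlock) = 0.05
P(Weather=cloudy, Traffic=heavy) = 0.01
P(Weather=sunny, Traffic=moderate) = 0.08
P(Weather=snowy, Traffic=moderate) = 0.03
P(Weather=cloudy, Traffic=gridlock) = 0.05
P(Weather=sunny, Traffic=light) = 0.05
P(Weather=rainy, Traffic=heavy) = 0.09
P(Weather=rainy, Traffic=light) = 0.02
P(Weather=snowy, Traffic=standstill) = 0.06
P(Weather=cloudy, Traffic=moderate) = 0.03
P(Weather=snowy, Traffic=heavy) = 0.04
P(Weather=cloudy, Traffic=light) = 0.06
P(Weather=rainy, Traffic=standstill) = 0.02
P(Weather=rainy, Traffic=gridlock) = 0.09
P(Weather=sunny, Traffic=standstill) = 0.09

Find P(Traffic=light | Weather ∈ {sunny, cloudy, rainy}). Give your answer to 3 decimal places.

P(Weather=sunny) = 0.05 + 0.08 + 0.02 + 0.05 + 0.09 = 0.29.
P(Weather=cloudy) = 0.06 + 0.03 + 0.01 + 0.05 + 0.06 = 0.21.
P(Weather=rainy) = 0.02 + 0.01 + 0.09 + 0.09 + 0.02 = 0.23.
P(Weather ∈ {sunny, cloudy, rainy}) = 0.29 + 0.21 + 0.23 = 0.73; P(Traffic=light, Weather ∈ {sunny, cloudy, rainy}) = 0.05 + 0.06 + 0.02 = 0.13.
P(Traffic=light | Weather ∈ {sunny, cloudy, rainy}) = 0.13/0.73 = 0.178.

0.178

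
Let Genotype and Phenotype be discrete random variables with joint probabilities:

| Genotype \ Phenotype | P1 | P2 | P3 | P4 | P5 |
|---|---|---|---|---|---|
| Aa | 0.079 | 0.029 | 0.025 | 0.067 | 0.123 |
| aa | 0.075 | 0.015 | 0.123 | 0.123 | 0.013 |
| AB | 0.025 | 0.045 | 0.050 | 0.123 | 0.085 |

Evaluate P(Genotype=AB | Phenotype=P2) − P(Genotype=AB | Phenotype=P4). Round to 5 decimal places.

0.11265

P(Phenotype=P2) = 0.029 + 0.015 + 0.045 = 0.089; P(Genotype=AB | Phenotype=P2) = 0.045/0.089 = 0.505618.
P(Phenotype=P4) = 0.067 + 0.123 + 0.123 = 0.313; P(Genotype=AB | Phenotype=P4) = 0.123/0.313 = 0.392971.
Difference = 0.11265.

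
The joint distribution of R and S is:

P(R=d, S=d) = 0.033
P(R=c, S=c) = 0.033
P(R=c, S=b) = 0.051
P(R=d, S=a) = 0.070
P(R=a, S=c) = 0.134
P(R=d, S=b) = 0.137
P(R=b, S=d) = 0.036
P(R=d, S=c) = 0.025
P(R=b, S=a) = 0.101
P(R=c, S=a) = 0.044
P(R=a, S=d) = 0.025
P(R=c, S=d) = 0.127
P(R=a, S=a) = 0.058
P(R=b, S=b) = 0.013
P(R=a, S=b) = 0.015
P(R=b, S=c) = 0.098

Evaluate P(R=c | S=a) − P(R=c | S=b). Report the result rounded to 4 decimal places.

P(S=a) = 0.058 + 0.101 + 0.044 + 0.070 = 0.273; P(R=c | S=a) = 0.044/0.273 = 0.16117.
P(S=b) = 0.015 + 0.013 + 0.051 + 0.137 = 0.216; P(R=c | S=b) = 0.051/0.216 = 0.23611.
Difference = -0.0749.

-0.0749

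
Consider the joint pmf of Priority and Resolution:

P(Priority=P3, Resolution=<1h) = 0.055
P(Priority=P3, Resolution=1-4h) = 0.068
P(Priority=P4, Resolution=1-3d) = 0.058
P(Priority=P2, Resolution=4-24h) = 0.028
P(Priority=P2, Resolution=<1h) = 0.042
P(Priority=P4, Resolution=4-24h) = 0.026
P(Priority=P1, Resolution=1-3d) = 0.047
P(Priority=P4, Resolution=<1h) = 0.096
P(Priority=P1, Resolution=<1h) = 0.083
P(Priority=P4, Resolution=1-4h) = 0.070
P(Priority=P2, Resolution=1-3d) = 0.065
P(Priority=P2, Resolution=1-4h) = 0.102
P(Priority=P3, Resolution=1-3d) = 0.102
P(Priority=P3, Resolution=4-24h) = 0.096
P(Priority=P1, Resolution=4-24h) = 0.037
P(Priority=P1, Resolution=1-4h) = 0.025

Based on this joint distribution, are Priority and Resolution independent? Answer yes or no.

P(Priority=P2) = 0.237 and P(Resolution=1-4h) = 0.265, so their product is 0.06281, but P(Priority=P2, Resolution=1-4h) = 0.102. Since these differ, Priority and Resolution are not independent.

no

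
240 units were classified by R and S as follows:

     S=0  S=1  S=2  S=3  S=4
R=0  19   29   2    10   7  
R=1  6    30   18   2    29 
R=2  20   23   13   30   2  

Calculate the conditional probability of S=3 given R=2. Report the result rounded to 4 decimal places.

0.3409

Total with R=2: 20 + 23 + 13 + 30 + 2 = 88.
P(S=3 | R=2) = 30/88 = 0.3409.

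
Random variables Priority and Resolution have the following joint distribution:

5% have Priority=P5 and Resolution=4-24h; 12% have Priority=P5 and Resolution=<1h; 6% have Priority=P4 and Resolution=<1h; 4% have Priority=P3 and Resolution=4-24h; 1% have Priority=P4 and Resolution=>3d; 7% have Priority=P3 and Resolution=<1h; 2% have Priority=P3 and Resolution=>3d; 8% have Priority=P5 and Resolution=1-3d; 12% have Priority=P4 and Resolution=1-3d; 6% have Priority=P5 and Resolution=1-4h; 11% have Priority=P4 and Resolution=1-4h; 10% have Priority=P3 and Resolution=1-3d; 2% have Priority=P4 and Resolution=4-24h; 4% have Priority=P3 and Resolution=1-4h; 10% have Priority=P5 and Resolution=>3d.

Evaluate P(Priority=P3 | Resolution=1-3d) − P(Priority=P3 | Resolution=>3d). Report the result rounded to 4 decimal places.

P(Resolution=1-3d) = 0.10 + 0.12 + 0.08 = 0.30; P(Priority=P3 | Resolution=1-3d) = 0.10/0.30 = 0.33333.
P(Resolution=>3d) = 0.02 + 0.01 + 0.10 = 0.13; P(Priority=P3 | Resolution=>3d) = 0.02/0.13 = 0.15385.
Difference = 0.1795.

0.1795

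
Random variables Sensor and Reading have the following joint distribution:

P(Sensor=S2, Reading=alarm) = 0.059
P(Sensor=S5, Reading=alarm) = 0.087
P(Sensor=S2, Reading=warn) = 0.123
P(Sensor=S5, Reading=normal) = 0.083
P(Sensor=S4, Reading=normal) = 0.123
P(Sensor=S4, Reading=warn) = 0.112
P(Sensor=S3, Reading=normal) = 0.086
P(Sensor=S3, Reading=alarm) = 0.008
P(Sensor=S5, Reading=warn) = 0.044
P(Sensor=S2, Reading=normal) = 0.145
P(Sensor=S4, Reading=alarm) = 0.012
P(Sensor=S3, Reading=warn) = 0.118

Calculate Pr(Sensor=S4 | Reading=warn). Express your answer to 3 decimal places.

0.282

P(Reading=warn) = 0.123 + 0.118 + 0.112 + 0.044 = 0.397.
P(Sensor=S4 | Reading=warn) = 0.112/0.397 = 0.282.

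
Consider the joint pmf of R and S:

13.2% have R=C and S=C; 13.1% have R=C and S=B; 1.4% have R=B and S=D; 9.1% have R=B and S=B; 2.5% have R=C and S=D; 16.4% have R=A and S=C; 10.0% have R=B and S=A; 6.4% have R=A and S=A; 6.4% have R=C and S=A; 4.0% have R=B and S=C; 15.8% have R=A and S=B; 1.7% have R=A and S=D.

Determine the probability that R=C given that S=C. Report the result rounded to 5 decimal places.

P(S=C) = 0.164 + 0.040 + 0.132 = 0.336.
P(R=C | S=C) = 0.132/0.336 = 0.39286.

0.39286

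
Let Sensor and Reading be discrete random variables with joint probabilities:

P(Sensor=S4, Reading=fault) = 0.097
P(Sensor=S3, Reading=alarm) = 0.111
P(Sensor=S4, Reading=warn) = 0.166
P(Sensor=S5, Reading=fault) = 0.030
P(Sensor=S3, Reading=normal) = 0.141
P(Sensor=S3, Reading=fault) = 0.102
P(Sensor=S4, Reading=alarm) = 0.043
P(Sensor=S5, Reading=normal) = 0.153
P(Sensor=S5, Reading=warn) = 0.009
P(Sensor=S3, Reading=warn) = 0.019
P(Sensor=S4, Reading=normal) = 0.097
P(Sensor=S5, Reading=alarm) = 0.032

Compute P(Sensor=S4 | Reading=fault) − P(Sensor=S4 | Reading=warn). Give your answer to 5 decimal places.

-0.43209

P(Reading=fault) = 0.102 + 0.097 + 0.030 = 0.229; P(Sensor=S4 | Reading=fault) = 0.097/0.229 = 0.423581.
P(Reading=warn) = 0.019 + 0.166 + 0.009 = 0.194; P(Sensor=S4 | Reading=warn) = 0.166/0.194 = 0.855670.
Difference = -0.43209.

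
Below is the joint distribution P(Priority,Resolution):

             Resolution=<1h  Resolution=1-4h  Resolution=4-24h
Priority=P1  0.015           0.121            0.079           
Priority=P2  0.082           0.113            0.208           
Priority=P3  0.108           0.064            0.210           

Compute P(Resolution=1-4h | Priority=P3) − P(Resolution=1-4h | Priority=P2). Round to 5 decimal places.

P(Priority=P3) = 0.108 + 0.064 + 0.210 = 0.382; P(Resolution=1-4h | Priority=P3) = 0.064/0.382 = 0.167539.
P(Priority=P2) = 0.082 + 0.113 + 0.208 = 0.403; P(Resolution=1-4h | Priority=P2) = 0.113/0.403 = 0.280397.
Difference = -0.11286.

-0.11286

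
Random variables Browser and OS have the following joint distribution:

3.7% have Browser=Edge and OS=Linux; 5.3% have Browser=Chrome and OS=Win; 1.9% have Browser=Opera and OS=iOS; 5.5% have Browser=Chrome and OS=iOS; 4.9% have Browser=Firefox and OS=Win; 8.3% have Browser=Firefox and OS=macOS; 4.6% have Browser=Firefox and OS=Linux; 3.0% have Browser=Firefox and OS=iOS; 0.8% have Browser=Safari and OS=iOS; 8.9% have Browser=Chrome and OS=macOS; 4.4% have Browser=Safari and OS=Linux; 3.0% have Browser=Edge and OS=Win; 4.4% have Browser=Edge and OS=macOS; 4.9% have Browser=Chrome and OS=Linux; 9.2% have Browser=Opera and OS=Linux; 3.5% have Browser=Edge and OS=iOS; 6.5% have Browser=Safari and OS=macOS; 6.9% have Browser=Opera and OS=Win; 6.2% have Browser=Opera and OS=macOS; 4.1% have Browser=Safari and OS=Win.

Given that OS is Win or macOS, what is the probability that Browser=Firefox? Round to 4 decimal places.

P(OS=Win) = 0.053 + 0.049 + 0.041 + 0.030 + 0.069 = 0.242.
P(OS=macOS) = 0.089 + 0.083 + 0.065 + 0.044 + 0.062 = 0.343.
P(OS ∈ {Win, macOS}) = 0.242 + 0.343 = 0.585; P(Browser=Firefox, OS ∈ {Win, macOS}) = 0.049 + 0.083 = 0.132.
P(Browser=Firefox | OS ∈ {Win, macOS}) = 0.132/0.585 = 0.2256.

0.2256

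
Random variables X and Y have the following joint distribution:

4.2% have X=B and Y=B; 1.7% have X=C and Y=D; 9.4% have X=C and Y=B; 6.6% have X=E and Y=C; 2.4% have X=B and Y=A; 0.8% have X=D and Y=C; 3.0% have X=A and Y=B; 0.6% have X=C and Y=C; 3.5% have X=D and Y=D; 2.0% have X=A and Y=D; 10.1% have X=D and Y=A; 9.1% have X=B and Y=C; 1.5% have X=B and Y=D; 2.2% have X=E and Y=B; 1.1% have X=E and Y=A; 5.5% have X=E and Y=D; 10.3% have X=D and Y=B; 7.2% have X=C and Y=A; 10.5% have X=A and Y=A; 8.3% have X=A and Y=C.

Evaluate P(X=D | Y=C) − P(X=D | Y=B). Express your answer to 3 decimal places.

P(Y=C) = 0.083 + 0.091 + 0.006 + 0.008 + 0.066 = 0.254; P(X=D | Y=C) = 0.008/0.254 = 0.0315.
P(Y=B) = 0.030 + 0.042 + 0.094 + 0.103 + 0.022 = 0.291; P(X=D | Y=B) = 0.103/0.291 = 0.3540.
Difference = -0.322.

-0.322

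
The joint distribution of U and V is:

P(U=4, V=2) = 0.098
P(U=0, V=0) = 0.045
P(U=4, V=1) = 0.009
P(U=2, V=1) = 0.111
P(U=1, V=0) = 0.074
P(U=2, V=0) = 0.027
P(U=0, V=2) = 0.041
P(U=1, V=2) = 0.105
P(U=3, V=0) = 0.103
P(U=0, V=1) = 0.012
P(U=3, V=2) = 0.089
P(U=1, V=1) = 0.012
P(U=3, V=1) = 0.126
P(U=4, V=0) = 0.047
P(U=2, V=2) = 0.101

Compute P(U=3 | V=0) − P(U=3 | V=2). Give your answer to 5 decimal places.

P(V=0) = 0.045 + 0.074 + 0.027 + 0.103 + 0.047 = 0.296; P(U=3 | V=0) = 0.103/0.296 = 0.347973.
P(V=2) = 0.041 + 0.105 + 0.101 + 0.089 + 0.098 = 0.434; P(U=3 | V=2) = 0.089/0.434 = 0.205069.
Difference = 0.14290.

0.14290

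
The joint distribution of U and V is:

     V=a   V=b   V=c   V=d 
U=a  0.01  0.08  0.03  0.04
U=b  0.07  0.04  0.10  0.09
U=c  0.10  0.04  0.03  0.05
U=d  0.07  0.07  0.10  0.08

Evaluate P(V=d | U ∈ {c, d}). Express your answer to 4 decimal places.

0.2407

P(U=c) = 0.10 + 0.04 + 0.03 + 0.05 = 0.22.
P(U=d) = 0.07 + 0.07 + 0.10 + 0.08 = 0.32.
P(U ∈ {c, d}) = 0.22 + 0.32 = 0.54; P(V=d, U ∈ {c, d}) = 0.05 + 0.08 = 0.13.
P(V=d | U ∈ {c, d}) = 0.13/0.54 = 0.2407.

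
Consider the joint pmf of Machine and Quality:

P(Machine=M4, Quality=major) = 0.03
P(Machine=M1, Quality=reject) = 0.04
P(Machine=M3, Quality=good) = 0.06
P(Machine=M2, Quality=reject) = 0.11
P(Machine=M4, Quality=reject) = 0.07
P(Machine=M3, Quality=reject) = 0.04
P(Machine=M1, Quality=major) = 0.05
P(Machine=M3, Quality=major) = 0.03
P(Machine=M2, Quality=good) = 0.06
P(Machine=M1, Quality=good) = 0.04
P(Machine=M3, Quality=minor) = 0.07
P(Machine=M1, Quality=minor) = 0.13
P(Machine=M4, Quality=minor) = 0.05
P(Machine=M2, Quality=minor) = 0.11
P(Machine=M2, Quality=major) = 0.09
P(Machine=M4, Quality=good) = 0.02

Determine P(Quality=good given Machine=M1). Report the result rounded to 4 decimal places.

0.1538

P(Machine=M1) = 0.04 + 0.13 + 0.05 + 0.04 = 0.26.
P(Quality=good | Machine=M1) = 0.04/0.26 = 0.1538.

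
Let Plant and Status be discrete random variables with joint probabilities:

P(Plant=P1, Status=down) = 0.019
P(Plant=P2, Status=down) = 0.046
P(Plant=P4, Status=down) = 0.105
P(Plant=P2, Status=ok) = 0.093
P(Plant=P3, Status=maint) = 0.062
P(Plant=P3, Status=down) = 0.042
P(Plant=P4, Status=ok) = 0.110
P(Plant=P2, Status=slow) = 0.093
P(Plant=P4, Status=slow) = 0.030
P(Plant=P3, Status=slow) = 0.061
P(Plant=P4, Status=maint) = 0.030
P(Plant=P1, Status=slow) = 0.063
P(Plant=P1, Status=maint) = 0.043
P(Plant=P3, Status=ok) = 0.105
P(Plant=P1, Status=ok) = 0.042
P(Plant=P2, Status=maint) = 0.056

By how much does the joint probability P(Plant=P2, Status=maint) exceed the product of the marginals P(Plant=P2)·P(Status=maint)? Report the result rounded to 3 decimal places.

0.001

P(Plant=P2) = 0.093 + 0.093 + 0.046 + 0.056 = 0.288.
P(Status=maint) = 0.043 + 0.056 + 0.062 + 0.030 = 0.191.
P(Plant=P2, Status=maint) − P(Plant=P2)P(Status=maint) = 0.056 − 0.288×0.191 = 0.001.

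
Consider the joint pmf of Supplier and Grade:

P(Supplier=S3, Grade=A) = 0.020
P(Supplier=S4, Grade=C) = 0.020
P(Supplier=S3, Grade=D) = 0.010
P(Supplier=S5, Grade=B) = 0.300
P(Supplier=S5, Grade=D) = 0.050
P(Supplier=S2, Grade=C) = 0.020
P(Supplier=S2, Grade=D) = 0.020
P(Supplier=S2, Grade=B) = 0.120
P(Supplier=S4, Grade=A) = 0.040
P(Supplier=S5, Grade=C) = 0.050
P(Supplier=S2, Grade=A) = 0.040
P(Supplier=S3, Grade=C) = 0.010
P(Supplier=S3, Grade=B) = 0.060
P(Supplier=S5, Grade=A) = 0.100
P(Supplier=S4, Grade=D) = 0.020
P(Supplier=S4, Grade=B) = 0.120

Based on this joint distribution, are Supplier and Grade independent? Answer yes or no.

Every cell satisfies P(Supplier,Grade) = P(Supplier)·P(Grade). For instance P(Supplier=S2) = 0.200, P(Grade=D) = 0.100, and 0.200×0.100 = 0.020 matches the joint entry. So Supplier and Grade are independent.

yes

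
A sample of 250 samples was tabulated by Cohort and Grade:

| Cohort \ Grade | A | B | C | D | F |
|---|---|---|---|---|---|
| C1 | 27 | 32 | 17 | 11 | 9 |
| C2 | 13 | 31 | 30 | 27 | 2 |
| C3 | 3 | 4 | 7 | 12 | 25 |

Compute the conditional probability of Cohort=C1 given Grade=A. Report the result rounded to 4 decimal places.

0.6279

Total with Grade=A: 27 + 13 + 3 = 43.
P(Cohort=C1 | Grade=A) = 27/43 = 0.6279.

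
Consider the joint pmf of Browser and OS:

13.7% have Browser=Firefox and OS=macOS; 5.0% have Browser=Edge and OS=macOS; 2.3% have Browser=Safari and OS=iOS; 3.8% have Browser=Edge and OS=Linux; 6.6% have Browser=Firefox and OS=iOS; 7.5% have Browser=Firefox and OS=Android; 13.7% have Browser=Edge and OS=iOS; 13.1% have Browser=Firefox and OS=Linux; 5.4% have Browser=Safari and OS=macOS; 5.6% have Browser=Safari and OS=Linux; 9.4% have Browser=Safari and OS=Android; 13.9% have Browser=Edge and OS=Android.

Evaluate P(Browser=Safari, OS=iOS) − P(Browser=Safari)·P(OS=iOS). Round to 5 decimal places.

-0.02830

P(Browser=Safari) = 0.054 + 0.056 + 0.023 + 0.094 = 0.227.
P(OS=iOS) = 0.066 + 0.023 + 0.137 = 0.226.
P(Browser=Safari, OS=iOS) − P(Browser=Safari)P(OS=iOS) = 0.023 − 0.227×0.226 = -0.02830.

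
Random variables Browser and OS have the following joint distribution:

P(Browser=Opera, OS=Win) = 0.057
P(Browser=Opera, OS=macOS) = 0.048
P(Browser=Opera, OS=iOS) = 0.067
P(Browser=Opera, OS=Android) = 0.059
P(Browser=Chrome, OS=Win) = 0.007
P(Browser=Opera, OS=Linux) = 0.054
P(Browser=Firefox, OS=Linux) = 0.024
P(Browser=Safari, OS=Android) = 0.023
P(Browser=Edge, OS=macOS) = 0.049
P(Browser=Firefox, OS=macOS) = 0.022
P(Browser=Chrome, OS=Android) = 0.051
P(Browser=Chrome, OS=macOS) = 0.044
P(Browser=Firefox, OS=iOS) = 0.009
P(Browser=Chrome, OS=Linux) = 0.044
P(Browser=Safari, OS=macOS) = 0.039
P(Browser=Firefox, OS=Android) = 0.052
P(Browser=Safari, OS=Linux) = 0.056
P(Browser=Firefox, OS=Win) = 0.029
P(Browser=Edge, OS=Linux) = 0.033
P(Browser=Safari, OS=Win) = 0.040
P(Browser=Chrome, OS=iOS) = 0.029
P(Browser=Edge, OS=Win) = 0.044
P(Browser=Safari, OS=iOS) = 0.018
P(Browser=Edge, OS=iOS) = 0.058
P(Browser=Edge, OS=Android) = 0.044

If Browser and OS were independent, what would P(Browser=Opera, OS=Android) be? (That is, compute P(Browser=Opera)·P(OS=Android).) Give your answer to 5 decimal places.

P(Browser=Opera) = 0.057 + 0.048 + 0.054 + 0.067 + 0.059 = 0.285.
P(OS=Android) = 0.051 + 0.052 + 0.023 + 0.044 + 0.059 = 0.229.
Product: 0.285 × 0.229 = 0.06527.

0.06527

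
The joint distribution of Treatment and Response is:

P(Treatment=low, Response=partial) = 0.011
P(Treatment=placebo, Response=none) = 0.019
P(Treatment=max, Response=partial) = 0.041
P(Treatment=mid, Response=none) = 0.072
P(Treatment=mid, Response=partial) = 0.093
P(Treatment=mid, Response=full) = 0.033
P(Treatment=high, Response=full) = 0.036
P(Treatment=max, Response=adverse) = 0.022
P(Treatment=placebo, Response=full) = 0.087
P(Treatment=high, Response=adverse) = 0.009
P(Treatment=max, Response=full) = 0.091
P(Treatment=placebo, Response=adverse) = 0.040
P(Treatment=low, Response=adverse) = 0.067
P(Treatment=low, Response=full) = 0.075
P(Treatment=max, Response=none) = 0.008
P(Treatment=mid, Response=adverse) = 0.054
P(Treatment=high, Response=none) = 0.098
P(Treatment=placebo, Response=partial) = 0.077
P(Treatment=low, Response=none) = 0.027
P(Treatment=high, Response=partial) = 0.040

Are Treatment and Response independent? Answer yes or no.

P(Treatment=high) = 0.183 and P(Response=none) = 0.224, so their product is 0.04099, but P(Treatment=high, Response=none) = 0.098. Since these differ, Treatment and Response are not independent.

no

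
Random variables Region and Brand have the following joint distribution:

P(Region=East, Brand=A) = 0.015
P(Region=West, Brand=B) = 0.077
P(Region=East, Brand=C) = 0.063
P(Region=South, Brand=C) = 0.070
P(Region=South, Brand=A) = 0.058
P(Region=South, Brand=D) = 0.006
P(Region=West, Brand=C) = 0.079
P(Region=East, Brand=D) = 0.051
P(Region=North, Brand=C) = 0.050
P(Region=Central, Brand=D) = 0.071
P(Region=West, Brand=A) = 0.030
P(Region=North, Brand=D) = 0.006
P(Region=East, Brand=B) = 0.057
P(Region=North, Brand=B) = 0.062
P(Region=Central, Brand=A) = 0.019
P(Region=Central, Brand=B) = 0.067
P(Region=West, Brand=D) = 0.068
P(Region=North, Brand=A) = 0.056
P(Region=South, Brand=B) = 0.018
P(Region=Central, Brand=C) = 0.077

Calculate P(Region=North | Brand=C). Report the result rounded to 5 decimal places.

0.14749

P(Brand=C) = 0.050 + 0.070 + 0.063 + 0.079 + 0.077 = 0.339.
P(Region=North | Brand=C) = 0.050/0.339 = 0.14749.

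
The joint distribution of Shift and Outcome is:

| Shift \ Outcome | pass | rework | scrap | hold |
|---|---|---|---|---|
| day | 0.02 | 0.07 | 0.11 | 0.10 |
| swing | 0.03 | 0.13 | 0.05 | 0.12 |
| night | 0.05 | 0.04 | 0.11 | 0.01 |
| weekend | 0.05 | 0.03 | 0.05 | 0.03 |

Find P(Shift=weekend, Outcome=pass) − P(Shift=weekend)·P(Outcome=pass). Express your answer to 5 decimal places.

P(Shift=weekend) = 0.05 + 0.03 + 0.05 + 0.03 = 0.16.
P(Outcome=pass) = 0.02 + 0.03 + 0.05 + 0.05 = 0.15.
P(Shift=weekend, Outcome=pass) − P(Shift=weekend)P(Outcome=pass) = 0.05 − 0.16×0.15 = 0.02600.

0.02600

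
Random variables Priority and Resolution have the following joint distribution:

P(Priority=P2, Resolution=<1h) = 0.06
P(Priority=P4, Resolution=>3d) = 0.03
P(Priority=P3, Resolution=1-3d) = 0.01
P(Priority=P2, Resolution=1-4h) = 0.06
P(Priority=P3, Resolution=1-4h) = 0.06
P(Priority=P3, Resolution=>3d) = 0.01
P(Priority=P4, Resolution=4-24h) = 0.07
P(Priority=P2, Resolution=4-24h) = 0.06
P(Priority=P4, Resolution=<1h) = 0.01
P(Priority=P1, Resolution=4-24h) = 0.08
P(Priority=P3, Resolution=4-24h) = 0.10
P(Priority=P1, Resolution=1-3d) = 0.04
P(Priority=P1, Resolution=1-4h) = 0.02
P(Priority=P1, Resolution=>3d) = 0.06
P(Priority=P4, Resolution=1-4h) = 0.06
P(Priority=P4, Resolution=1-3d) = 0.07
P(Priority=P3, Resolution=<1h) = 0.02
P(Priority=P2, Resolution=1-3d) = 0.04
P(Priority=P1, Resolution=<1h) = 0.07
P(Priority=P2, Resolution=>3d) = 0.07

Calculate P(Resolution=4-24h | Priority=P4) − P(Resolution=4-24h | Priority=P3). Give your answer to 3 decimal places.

-0.208

P(Priority=P4) = 0.01 + 0.06 + 0.07 + 0.07 + 0.03 = 0.24; P(Resolution=4-24h | Priority=P4) = 0.07/0.24 = 0.2917.
P(Priority=P3) = 0.02 + 0.06 + 0.10 + 0.01 + 0.01 = 0.20; P(Resolution=4-24h | Priority=P3) = 0.10/0.20 = 0.5000.
Difference = -0.208.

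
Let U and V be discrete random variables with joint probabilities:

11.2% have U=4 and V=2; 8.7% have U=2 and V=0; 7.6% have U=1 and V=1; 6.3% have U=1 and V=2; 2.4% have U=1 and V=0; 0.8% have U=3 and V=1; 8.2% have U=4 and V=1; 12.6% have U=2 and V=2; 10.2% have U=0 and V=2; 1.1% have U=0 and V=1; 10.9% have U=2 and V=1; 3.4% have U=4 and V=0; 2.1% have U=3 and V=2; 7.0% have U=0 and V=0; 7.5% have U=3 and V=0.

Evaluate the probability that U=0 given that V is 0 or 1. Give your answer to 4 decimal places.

P(V=0) = 0.070 + 0.024 + 0.087 + 0.075 + 0.034 = 0.290.
P(V=1) = 0.011 + 0.076 + 0.109 + 0.008 + 0.082 = 0.286.
P(V ∈ {0, 1}) = 0.290 + 0.286 = 0.576; P(U=0, V ∈ {0, 1}) = 0.070 + 0.011 = 0.081.
P(U=0 | V ∈ {0, 1}) = 0.081/0.576 = 0.1406.

0.1406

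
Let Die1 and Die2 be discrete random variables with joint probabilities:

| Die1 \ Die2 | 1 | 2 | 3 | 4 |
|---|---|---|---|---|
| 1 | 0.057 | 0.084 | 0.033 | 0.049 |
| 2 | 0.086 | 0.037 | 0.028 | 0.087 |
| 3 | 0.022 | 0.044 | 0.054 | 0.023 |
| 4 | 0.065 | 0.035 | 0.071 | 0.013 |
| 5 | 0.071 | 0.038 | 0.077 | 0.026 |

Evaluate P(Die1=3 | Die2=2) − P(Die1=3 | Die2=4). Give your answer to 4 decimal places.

0.0687

P(Die2=2) = 0.084 + 0.037 + 0.044 + 0.035 + 0.038 = 0.238; P(Die1=3 | Die2=2) = 0.044/0.238 = 0.18487.
P(Die2=4) = 0.049 + 0.087 + 0.023 + 0.013 + 0.026 = 0.198; P(Die1=3 | Die2=4) = 0.023/0.198 = 0.11616.
Difference = 0.0687.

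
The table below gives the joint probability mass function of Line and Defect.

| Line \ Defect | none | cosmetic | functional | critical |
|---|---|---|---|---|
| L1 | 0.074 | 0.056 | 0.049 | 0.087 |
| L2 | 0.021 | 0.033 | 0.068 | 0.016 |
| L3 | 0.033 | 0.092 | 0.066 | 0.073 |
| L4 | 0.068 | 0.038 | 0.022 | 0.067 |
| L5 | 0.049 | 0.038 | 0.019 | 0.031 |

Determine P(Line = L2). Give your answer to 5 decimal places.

P(Line=L2) = 0.021 + 0.033 + 0.068 + 0.016 = 0.138.

0.13800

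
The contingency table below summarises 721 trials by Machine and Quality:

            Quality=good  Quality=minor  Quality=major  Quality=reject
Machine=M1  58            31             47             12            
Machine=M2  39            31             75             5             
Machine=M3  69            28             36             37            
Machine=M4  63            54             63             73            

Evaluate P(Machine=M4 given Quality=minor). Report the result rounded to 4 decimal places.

0.3750

Total with Quality=minor: 31 + 31 + 28 + 54 = 144.
P(Machine=M4 | Quality=minor) = 54/144 = 0.3750.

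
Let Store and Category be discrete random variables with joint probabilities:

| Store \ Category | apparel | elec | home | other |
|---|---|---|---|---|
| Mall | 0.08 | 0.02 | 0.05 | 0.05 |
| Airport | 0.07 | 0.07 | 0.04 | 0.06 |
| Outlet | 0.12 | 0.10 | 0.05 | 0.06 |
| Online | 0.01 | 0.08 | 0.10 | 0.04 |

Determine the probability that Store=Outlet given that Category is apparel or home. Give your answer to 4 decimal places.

0.3269

P(Category=apparel) = 0.08 + 0.07 + 0.12 + 0.01 = 0.28.
P(Category=home) = 0.05 + 0.04 + 0.05 + 0.10 = 0.24.
P(Category ∈ {apparel, home}) = 0.28 + 0.24 = 0.52; P(Store=Outlet, Category ∈ {apparel, home}) = 0.12 + 0.05 = 0.17.
P(Store=Outlet | Category ∈ {apparel, home}) = 0.17/0.52 = 0.3269.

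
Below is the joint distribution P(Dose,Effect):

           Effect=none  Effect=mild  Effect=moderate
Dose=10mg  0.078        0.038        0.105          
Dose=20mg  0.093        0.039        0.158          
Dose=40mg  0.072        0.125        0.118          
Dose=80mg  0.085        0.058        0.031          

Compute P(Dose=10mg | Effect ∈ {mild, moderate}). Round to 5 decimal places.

0.21280

P(Effect=mild) = 0.038 + 0.039 + 0.125 + 0.058 = 0.260.
P(Effect=moderate) = 0.105 + 0.158 + 0.118 + 0.031 = 0.412.
P(Effect ∈ {mild, moderate}) = 0.260 + 0.412 = 0.672; P(Dose=10mg, Effect ∈ {mild, moderate}) = 0.038 + 0.105 = 0.143.
P(Dose=10mg | Effect ∈ {mild, moderate}) = 0.143/0.672 = 0.21280.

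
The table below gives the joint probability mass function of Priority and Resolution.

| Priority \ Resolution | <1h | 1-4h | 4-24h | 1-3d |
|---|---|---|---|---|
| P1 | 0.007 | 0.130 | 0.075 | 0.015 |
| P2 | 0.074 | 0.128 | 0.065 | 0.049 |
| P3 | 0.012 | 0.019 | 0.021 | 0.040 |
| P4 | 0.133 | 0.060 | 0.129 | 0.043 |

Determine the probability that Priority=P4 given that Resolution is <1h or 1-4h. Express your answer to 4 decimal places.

P(Resolution=<1h) = 0.007 + 0.074 + 0.012 + 0.133 = 0.226.
P(Resolution=1-4h) = 0.130 + 0.128 + 0.019 + 0.060 = 0.337.
P(Resolution ∈ {<1h, 1-4h}) = 0.226 + 0.337 = 0.563; P(Priority=P4, Resolution ∈ {<1h, 1-4h}) = 0.133 + 0.060 = 0.193.
P(Priority=P4 | Resolution ∈ {<1h, 1-4h}) = 0.193/0.563 = 0.3428.

0.3428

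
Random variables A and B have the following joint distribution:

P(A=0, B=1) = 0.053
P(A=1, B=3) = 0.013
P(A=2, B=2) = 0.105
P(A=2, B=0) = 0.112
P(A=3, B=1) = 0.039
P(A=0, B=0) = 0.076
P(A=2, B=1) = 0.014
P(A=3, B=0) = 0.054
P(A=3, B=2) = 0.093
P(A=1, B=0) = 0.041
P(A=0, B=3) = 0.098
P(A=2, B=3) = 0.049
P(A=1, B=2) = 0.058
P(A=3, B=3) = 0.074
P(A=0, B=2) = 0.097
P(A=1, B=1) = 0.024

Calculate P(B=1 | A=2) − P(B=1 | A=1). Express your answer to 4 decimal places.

-0.1265

P(A=2) = 0.112 + 0.014 + 0.105 + 0.049 = 0.280; P(B=1 | A=2) = 0.014/0.280 = 0.05000.
P(A=1) = 0.041 + 0.024 + 0.058 + 0.013 = 0.136; P(B=1 | A=1) = 0.024/0.136 = 0.17647.
Difference = -0.1265.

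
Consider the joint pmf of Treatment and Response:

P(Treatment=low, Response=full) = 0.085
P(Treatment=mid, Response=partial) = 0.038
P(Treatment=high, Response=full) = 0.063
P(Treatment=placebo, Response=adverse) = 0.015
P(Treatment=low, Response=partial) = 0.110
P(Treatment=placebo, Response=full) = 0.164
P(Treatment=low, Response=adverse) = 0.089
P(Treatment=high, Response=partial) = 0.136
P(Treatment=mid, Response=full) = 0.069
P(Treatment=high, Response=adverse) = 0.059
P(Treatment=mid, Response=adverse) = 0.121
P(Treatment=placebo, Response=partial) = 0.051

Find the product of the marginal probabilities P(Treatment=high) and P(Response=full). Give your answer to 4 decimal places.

P(Treatment=high) = 0.136 + 0.063 + 0.059 = 0.258.
P(Response=full) = 0.164 + 0.085 + 0.069 + 0.063 = 0.381.
Product: 0.258 × 0.381 = 0.0983.

0.0983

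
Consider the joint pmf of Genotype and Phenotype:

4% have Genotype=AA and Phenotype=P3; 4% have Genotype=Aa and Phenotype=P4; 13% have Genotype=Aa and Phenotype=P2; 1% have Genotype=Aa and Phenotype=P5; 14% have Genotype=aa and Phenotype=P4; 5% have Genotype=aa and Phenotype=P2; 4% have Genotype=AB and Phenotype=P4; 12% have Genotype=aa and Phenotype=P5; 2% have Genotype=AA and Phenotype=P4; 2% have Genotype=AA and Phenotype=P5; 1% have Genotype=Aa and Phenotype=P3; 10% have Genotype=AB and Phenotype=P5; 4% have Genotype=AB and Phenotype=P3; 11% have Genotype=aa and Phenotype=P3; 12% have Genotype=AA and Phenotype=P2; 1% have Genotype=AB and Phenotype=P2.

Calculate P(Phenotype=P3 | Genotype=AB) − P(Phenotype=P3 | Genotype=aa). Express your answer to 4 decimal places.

-0.0514

P(Genotype=AB) = 0.01 + 0.04 + 0.04 + 0.10 = 0.19; P(Phenotype=P3 | Genotype=AB) = 0.04/0.19 = 0.21053.
P(Genotype=aa) = 0.05 + 0.11 + 0.14 + 0.12 = 0.42; P(Phenotype=P3 | Genotype=aa) = 0.11/0.42 = 0.26190.
Difference = -0.0514.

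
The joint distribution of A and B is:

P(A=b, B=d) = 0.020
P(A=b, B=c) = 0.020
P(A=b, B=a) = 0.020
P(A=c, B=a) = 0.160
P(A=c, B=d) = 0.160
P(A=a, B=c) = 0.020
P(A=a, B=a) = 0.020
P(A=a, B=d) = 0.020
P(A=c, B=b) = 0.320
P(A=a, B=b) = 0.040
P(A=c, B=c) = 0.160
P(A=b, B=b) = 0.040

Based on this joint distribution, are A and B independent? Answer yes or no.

yes

Every cell satisfies P(A,B) = P(A)·P(B). For instance P(A=c) = 0.800, P(B=b) = 0.400, and 0.800×0.400 = 0.320 matches the joint entry. So A and B are independent.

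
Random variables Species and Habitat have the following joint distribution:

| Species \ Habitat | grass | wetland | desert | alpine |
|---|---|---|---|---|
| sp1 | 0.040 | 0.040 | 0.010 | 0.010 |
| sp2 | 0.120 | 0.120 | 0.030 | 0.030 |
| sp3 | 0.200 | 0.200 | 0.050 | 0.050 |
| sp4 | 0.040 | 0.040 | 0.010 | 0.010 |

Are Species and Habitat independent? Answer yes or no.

Every cell satisfies P(Species,Habitat) = P(Species)·P(Habitat). For instance P(Species=sp1) = 0.100, P(Habitat=grass) = 0.400, and 0.100×0.400 = 0.040 matches the joint entry. So Species and Habitat are independent.

yes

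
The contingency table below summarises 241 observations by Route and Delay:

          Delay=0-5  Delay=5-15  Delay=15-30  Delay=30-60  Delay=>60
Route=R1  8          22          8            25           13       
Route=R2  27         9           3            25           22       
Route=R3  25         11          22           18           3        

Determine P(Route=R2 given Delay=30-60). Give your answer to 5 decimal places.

0.36765

Total with Delay=30-60: 25 + 25 + 18 = 68.
P(Route=R2 | Delay=30-60) = 25/68 = 0.36765.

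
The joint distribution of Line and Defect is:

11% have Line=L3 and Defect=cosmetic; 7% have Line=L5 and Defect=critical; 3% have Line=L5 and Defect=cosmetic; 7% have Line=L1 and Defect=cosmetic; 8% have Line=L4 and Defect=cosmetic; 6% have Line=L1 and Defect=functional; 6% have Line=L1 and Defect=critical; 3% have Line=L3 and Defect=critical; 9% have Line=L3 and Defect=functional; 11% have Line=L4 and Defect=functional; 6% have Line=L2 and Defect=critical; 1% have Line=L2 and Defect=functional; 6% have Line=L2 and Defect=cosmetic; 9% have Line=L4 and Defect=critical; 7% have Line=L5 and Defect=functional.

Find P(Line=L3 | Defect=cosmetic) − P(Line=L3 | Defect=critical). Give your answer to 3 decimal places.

0.218

P(Defect=cosmetic) = 0.07 + 0.06 + 0.11 + 0.08 + 0.03 = 0.35; P(Line=L3 | Defect=cosmetic) = 0.11/0.35 = 0.3143.
P(Defect=critical) = 0.06 + 0.06 + 0.03 + 0.09 + 0.07 = 0.31; P(Line=L3 | Defect=critical) = 0.03/0.31 = 0.0968.
Difference = 0.218.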